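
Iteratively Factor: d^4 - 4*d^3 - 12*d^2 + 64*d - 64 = (d + 4)*(d^3 - 8*d^2 + 20*d - 16) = (d - 4)*(d + 4)*(d^2 - 4*d + 4) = (d - 4)*(d - 2)*(d + 4)*(d - 2)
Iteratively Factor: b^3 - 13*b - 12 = (b - 4)*(b^2 + 4*b + 3) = (b - 4)*(b + 1)*(b + 3)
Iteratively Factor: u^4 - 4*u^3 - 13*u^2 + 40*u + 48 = (u - 4)*(u^3 - 13*u - 12) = (u - 4)^2*(u^2 + 4*u + 3) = (u - 4)^2*(u + 3)*(u + 1)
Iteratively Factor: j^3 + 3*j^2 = (j)*(j^2 + 3*j) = j*(j + 3)*(j)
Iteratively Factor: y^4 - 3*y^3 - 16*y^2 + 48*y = (y)*(y^3 - 3*y^2 - 16*y + 48) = y*(y + 4)*(y^2 - 7*y + 12) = y*(y - 4)*(y + 4)*(y - 3)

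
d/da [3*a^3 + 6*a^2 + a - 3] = 9*a^2 + 12*a + 1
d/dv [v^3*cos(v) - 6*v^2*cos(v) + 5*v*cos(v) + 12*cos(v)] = -v^3*sin(v) + 6*v^2*sin(v) + 3*v^2*cos(v) - 5*v*sin(v) - 12*v*cos(v) - 12*sin(v) + 5*cos(v)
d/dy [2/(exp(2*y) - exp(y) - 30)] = (2 - 4*exp(y))*exp(y)/(-exp(2*y) + exp(y) + 30)^2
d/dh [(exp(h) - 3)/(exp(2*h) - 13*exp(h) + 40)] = (-(exp(h) - 3)*(2*exp(h) - 13) + exp(2*h) - 13*exp(h) + 40)*exp(h)/(exp(2*h) - 13*exp(h) + 40)^2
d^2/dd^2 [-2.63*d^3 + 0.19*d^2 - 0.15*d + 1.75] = 0.38 - 15.78*d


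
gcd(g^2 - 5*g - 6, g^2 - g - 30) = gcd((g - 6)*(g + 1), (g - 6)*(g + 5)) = g - 6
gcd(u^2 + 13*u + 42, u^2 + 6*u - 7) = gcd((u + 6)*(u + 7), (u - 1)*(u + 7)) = u + 7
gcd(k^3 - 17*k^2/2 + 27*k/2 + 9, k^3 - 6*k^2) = k - 6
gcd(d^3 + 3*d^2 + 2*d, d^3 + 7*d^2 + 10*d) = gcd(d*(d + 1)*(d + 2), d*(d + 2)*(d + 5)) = d^2 + 2*d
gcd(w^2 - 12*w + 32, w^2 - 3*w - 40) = w - 8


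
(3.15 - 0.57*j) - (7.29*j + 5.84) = -7.86*j - 2.69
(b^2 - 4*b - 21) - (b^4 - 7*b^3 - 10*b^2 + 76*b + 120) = -b^4 + 7*b^3 + 11*b^2 - 80*b - 141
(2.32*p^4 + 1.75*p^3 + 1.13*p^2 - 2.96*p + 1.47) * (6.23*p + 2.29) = 14.4536*p^5 + 16.2153*p^4 + 11.0474*p^3 - 15.8531*p^2 + 2.3797*p + 3.3663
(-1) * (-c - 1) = c + 1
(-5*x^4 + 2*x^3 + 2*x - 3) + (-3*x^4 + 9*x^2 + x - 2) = -8*x^4 + 2*x^3 + 9*x^2 + 3*x - 5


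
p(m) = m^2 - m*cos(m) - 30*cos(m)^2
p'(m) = m*sin(m) + 2*m + 60*sin(m)*cos(m) - cos(m)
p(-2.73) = -20.25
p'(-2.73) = 18.55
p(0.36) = -26.48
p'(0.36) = 19.69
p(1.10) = -5.46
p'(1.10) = 26.98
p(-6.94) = 34.84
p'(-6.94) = -39.45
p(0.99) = -8.59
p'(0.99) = 29.78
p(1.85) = 1.65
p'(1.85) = -10.14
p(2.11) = -2.37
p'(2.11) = -19.89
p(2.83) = -16.48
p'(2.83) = -10.03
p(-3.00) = -23.37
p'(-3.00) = 3.80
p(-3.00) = -23.37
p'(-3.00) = 3.80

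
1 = 1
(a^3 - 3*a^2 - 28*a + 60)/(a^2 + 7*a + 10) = (a^2 - 8*a + 12)/(a + 2)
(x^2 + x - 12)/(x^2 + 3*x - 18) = (x + 4)/(x + 6)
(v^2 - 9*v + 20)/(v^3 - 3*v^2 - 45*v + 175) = (v - 4)/(v^2 + 2*v - 35)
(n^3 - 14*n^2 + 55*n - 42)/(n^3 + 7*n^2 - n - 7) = (n^2 - 13*n + 42)/(n^2 + 8*n + 7)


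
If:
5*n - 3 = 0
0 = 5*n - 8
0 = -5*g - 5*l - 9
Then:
No Solution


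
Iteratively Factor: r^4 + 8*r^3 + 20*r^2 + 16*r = (r)*(r^3 + 8*r^2 + 20*r + 16) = r*(r + 2)*(r^2 + 6*r + 8) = r*(r + 2)^2*(r + 4)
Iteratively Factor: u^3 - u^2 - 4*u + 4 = (u + 2)*(u^2 - 3*u + 2) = (u - 1)*(u + 2)*(u - 2)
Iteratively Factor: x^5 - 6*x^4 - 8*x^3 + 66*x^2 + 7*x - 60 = (x - 4)*(x^4 - 2*x^3 - 16*x^2 + 2*x + 15) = (x - 4)*(x + 3)*(x^3 - 5*x^2 - x + 5) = (x - 5)*(x - 4)*(x + 3)*(x^2 - 1) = (x - 5)*(x - 4)*(x - 1)*(x + 3)*(x + 1)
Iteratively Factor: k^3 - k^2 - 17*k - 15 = (k - 5)*(k^2 + 4*k + 3) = (k - 5)*(k + 3)*(k + 1)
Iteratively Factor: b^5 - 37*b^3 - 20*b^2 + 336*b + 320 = (b + 4)*(b^4 - 4*b^3 - 21*b^2 + 64*b + 80) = (b - 4)*(b + 4)*(b^3 - 21*b - 20) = (b - 4)*(b + 4)^2*(b^2 - 4*b - 5) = (b - 4)*(b + 1)*(b + 4)^2*(b - 5)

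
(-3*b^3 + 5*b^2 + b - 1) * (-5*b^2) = 15*b^5 - 25*b^4 - 5*b^3 + 5*b^2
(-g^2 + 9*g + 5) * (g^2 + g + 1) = -g^4 + 8*g^3 + 13*g^2 + 14*g + 5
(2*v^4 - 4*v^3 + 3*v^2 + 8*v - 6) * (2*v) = 4*v^5 - 8*v^4 + 6*v^3 + 16*v^2 - 12*v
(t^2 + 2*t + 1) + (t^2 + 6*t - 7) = 2*t^2 + 8*t - 6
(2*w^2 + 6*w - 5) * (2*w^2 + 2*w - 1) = 4*w^4 + 16*w^3 - 16*w + 5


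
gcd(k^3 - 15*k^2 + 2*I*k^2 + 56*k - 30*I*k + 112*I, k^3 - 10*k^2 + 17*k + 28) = k - 7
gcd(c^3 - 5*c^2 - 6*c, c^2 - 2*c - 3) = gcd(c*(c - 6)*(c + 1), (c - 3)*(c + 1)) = c + 1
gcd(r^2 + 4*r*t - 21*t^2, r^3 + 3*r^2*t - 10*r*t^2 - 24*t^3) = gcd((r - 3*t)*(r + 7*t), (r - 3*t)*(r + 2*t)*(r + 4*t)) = r - 3*t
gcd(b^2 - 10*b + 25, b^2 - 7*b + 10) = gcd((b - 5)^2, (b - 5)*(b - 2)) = b - 5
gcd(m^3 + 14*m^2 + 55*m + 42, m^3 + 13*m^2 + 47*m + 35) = m^2 + 8*m + 7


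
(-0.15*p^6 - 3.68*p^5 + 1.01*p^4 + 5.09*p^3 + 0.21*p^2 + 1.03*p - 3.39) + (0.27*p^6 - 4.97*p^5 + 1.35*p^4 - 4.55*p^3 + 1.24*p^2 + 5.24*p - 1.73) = 0.12*p^6 - 8.65*p^5 + 2.36*p^4 + 0.54*p^3 + 1.45*p^2 + 6.27*p - 5.12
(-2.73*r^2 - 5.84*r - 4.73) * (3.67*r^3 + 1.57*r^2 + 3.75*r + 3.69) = -10.0191*r^5 - 25.7189*r^4 - 36.7654*r^3 - 39.3998*r^2 - 39.2871*r - 17.4537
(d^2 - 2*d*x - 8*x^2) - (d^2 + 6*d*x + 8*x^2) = -8*d*x - 16*x^2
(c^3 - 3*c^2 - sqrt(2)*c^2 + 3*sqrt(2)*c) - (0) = c^3 - 3*c^2 - sqrt(2)*c^2 + 3*sqrt(2)*c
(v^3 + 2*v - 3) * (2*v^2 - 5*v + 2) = 2*v^5 - 5*v^4 + 6*v^3 - 16*v^2 + 19*v - 6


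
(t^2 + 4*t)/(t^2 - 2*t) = (t + 4)/(t - 2)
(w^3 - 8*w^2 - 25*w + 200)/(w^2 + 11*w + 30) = (w^2 - 13*w + 40)/(w + 6)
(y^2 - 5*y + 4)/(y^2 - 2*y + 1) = (y - 4)/(y - 1)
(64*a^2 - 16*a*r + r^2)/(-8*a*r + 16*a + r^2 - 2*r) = (-8*a + r)/(r - 2)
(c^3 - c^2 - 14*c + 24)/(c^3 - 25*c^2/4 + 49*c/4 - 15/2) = 4*(c + 4)/(4*c - 5)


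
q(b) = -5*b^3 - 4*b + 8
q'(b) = -15*b^2 - 4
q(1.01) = -1.19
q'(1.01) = -19.30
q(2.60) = -90.28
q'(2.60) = -105.40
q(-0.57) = 11.21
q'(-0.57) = -8.87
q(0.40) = 6.08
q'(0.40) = -6.40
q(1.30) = -8.18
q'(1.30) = -29.35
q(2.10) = -46.70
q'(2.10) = -70.15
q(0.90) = 0.75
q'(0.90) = -16.15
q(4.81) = -567.66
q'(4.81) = -351.04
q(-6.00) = 1112.00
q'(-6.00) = -544.00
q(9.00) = -3673.00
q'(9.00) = -1219.00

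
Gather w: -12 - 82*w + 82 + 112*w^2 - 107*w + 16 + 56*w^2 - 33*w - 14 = 168*w^2 - 222*w + 72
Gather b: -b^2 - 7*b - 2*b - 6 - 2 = -b^2 - 9*b - 8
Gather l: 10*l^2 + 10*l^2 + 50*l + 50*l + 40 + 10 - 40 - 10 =20*l^2 + 100*l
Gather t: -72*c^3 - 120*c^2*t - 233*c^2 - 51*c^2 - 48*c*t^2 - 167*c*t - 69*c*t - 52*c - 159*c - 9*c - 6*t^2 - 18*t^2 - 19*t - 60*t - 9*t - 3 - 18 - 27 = -72*c^3 - 284*c^2 - 220*c + t^2*(-48*c - 24) + t*(-120*c^2 - 236*c - 88) - 48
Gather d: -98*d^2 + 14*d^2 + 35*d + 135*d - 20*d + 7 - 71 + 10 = -84*d^2 + 150*d - 54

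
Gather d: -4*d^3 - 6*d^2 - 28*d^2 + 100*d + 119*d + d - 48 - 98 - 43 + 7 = -4*d^3 - 34*d^2 + 220*d - 182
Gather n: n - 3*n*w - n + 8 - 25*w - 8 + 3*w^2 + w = -3*n*w + 3*w^2 - 24*w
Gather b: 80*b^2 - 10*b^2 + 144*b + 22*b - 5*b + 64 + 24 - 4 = 70*b^2 + 161*b + 84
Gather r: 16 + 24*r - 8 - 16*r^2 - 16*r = -16*r^2 + 8*r + 8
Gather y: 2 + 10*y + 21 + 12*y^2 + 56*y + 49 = 12*y^2 + 66*y + 72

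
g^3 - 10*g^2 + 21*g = g*(g - 7)*(g - 3)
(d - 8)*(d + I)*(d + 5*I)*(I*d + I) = I*d^4 - 6*d^3 - 7*I*d^3 + 42*d^2 - 13*I*d^2 + 48*d + 35*I*d + 40*I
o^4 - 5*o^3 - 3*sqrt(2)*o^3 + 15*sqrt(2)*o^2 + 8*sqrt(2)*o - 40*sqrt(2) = (o - 5)*(o - 2*sqrt(2))^2*(o + sqrt(2))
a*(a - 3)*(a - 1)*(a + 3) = a^4 - a^3 - 9*a^2 + 9*a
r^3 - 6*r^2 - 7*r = r*(r - 7)*(r + 1)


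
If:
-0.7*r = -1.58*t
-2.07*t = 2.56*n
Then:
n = -0.80859375*t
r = 2.25714285714286*t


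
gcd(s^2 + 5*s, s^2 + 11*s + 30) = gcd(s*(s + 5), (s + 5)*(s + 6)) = s + 5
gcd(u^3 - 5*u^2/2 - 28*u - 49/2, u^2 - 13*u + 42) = u - 7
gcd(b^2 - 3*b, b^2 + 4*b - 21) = b - 3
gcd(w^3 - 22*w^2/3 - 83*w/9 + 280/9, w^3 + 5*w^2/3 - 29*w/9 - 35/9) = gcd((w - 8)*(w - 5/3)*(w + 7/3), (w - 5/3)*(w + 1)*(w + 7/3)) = w^2 + 2*w/3 - 35/9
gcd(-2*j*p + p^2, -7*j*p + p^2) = p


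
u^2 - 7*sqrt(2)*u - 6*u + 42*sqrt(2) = (u - 6)*(u - 7*sqrt(2))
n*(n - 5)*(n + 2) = n^3 - 3*n^2 - 10*n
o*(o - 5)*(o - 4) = o^3 - 9*o^2 + 20*o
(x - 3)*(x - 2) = x^2 - 5*x + 6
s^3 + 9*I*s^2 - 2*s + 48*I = (s - 2*I)*(s + 3*I)*(s + 8*I)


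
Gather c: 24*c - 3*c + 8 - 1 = 21*c + 7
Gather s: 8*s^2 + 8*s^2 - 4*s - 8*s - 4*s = 16*s^2 - 16*s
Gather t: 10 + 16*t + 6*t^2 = 6*t^2 + 16*t + 10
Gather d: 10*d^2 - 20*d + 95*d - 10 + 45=10*d^2 + 75*d + 35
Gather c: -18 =-18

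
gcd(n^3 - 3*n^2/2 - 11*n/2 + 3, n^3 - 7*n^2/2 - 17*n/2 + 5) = n^2 + 3*n/2 - 1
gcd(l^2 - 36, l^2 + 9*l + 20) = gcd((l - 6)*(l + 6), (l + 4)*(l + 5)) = 1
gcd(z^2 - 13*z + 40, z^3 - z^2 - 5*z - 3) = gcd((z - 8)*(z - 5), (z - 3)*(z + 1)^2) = 1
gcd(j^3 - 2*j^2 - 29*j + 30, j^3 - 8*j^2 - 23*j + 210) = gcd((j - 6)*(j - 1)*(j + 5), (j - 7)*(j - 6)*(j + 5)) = j^2 - j - 30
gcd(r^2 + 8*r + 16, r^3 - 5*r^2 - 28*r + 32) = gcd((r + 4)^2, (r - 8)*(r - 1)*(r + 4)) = r + 4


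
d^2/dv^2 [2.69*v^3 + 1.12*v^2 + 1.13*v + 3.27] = 16.14*v + 2.24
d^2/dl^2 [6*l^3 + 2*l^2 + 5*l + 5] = 36*l + 4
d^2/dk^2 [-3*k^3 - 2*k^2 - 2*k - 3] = -18*k - 4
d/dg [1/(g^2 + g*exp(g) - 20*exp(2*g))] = (-g*exp(g) - 2*g + 40*exp(2*g) - exp(g))/(g^2 + g*exp(g) - 20*exp(2*g))^2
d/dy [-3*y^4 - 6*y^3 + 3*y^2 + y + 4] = -12*y^3 - 18*y^2 + 6*y + 1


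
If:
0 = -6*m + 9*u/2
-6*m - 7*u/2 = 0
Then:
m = 0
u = 0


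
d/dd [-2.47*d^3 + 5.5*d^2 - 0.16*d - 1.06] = -7.41*d^2 + 11.0*d - 0.16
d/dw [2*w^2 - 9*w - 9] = 4*w - 9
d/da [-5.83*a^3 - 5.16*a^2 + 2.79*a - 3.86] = -17.49*a^2 - 10.32*a + 2.79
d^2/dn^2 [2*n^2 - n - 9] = 4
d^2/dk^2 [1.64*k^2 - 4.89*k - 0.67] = 3.28000000000000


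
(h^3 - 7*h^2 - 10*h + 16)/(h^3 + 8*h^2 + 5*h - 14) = (h - 8)/(h + 7)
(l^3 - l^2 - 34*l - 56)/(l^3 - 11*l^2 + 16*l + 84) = (l + 4)/(l - 6)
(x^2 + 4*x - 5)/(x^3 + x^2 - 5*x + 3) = (x + 5)/(x^2 + 2*x - 3)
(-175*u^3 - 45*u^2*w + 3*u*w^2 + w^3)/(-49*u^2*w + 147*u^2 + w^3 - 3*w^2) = (25*u^2 + 10*u*w + w^2)/(7*u*w - 21*u + w^2 - 3*w)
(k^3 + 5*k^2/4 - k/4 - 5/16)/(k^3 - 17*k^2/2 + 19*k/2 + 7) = (8*k^2 + 6*k - 5)/(8*(k^2 - 9*k + 14))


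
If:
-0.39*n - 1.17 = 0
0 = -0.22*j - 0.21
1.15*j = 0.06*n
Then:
No Solution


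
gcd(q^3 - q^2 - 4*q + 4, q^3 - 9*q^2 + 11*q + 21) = 1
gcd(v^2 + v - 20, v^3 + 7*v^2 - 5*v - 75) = v + 5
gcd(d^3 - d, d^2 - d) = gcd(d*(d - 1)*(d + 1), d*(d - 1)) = d^2 - d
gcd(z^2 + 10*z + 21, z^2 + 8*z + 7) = z + 7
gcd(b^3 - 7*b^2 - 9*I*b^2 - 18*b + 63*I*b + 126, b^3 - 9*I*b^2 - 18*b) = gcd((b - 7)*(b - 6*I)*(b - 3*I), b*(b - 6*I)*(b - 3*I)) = b^2 - 9*I*b - 18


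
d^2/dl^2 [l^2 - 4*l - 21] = 2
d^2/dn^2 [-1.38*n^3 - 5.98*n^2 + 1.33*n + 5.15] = -8.28*n - 11.96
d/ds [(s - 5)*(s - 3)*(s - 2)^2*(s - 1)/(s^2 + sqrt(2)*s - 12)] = (s - 2)*(-(s - 5)*(s - 3)*(s - 2)*(s - 1)*(2*s + sqrt(2)) + (s^2 + sqrt(2)*s - 12)*((s - 5)*(s - 3)*(s - 2) + 2*(s - 5)*(s - 3)*(s - 1) + (s - 5)*(s - 2)*(s - 1) + (s - 3)*(s - 2)*(s - 1)))/(s^2 + sqrt(2)*s - 12)^2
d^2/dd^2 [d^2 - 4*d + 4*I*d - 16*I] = 2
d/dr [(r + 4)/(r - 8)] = -12/(r - 8)^2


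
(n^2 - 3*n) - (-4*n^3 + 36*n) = 4*n^3 + n^2 - 39*n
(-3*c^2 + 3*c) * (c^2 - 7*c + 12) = -3*c^4 + 24*c^3 - 57*c^2 + 36*c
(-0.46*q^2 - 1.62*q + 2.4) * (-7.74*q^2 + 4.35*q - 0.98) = 3.5604*q^4 + 10.5378*q^3 - 25.1722*q^2 + 12.0276*q - 2.352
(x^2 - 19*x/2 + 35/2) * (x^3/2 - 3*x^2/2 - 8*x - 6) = x^5/2 - 25*x^4/4 + 15*x^3 + 175*x^2/4 - 83*x - 105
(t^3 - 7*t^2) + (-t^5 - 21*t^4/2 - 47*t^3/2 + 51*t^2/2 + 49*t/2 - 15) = -t^5 - 21*t^4/2 - 45*t^3/2 + 37*t^2/2 + 49*t/2 - 15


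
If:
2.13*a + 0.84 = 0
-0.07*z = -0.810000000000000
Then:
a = -0.39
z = 11.57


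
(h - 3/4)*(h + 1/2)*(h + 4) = h^3 + 15*h^2/4 - 11*h/8 - 3/2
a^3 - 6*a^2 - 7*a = a*(a - 7)*(a + 1)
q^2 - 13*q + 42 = (q - 7)*(q - 6)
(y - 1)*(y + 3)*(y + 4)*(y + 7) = y^4 + 13*y^3 + 47*y^2 + 23*y - 84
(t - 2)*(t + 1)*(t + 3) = t^3 + 2*t^2 - 5*t - 6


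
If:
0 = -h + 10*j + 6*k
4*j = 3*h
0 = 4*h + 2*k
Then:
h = 0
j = 0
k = 0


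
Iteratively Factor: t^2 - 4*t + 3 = (t - 1)*(t - 3)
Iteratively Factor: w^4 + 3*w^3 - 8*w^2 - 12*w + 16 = (w - 1)*(w^3 + 4*w^2 - 4*w - 16) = (w - 1)*(w + 2)*(w^2 + 2*w - 8) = (w - 1)*(w + 2)*(w + 4)*(w - 2)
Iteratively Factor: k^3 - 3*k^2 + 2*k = (k - 2)*(k^2 - k) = k*(k - 2)*(k - 1)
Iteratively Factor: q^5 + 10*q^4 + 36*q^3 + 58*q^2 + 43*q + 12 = (q + 1)*(q^4 + 9*q^3 + 27*q^2 + 31*q + 12) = (q + 1)^2*(q^3 + 8*q^2 + 19*q + 12) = (q + 1)^2*(q + 4)*(q^2 + 4*q + 3) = (q + 1)^2*(q + 3)*(q + 4)*(q + 1)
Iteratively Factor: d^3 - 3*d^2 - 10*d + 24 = (d - 2)*(d^2 - d - 12) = (d - 4)*(d - 2)*(d + 3)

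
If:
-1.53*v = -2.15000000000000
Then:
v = 1.41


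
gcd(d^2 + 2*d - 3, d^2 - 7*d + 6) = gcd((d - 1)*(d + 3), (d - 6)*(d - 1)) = d - 1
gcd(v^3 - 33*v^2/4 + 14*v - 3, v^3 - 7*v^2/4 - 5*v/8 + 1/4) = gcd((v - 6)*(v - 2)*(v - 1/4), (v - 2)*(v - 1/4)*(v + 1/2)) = v^2 - 9*v/4 + 1/2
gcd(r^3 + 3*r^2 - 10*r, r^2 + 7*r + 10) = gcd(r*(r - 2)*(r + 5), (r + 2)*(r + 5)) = r + 5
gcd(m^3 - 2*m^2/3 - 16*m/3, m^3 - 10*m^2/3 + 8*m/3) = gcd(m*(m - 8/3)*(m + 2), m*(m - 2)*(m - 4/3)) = m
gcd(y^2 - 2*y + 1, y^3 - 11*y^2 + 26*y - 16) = y - 1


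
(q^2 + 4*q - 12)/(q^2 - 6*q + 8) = (q + 6)/(q - 4)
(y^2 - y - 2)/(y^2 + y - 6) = (y + 1)/(y + 3)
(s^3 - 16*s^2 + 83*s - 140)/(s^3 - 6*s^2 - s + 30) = (s^2 - 11*s + 28)/(s^2 - s - 6)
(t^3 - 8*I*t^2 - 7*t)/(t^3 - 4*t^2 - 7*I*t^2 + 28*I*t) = (t - I)/(t - 4)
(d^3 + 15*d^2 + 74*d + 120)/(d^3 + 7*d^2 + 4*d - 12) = (d^2 + 9*d + 20)/(d^2 + d - 2)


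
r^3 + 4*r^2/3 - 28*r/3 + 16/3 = (r - 2)*(r - 2/3)*(r + 4)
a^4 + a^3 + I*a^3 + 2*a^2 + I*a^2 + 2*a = a*(a + 2*I)*(-I*a - I)*(I*a + 1)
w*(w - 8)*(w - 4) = w^3 - 12*w^2 + 32*w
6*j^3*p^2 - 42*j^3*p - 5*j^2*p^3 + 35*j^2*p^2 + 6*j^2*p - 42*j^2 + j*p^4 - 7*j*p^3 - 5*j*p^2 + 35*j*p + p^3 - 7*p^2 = (-3*j + p)*(-2*j + p)*(p - 7)*(j*p + 1)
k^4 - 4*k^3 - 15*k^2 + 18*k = k*(k - 6)*(k - 1)*(k + 3)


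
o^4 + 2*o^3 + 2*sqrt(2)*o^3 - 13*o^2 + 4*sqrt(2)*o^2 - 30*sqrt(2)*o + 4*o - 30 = (o - 3)*(o + 5)*(o + sqrt(2))^2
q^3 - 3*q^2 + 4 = (q - 2)^2*(q + 1)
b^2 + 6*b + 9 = (b + 3)^2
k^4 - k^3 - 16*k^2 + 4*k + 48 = (k - 4)*(k - 2)*(k + 2)*(k + 3)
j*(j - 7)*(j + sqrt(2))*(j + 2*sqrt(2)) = j^4 - 7*j^3 + 3*sqrt(2)*j^3 - 21*sqrt(2)*j^2 + 4*j^2 - 28*j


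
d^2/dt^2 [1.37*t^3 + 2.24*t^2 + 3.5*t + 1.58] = 8.22*t + 4.48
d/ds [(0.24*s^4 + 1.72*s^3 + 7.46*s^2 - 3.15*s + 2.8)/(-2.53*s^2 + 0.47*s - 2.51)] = (-1.2144*s^5 - 4.0132*s^4 - 0.7928*s^3 - 17.4149*s^2 - 23.2812*s + 6.5905)/(6.4009*s^4 - 2.3782*s^3 + 12.9215*s^2 - 2.3594*s + 6.3001)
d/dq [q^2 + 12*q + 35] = 2*q + 12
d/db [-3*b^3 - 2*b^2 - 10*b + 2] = -9*b^2 - 4*b - 10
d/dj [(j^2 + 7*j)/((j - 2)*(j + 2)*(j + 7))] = (-j^2 - 4)/(j^4 - 8*j^2 + 16)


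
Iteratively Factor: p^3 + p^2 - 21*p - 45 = (p + 3)*(p^2 - 2*p - 15) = (p + 3)^2*(p - 5)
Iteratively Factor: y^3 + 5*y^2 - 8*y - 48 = (y + 4)*(y^2 + y - 12) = (y + 4)^2*(y - 3)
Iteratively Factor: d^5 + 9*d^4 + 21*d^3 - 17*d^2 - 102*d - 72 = (d + 1)*(d^4 + 8*d^3 + 13*d^2 - 30*d - 72) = (d - 2)*(d + 1)*(d^3 + 10*d^2 + 33*d + 36) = (d - 2)*(d + 1)*(d + 3)*(d^2 + 7*d + 12) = (d - 2)*(d + 1)*(d + 3)^2*(d + 4)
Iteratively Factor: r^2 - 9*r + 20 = (r - 5)*(r - 4)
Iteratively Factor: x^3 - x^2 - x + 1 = (x - 1)*(x^2 - 1) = (x - 1)*(x + 1)*(x - 1)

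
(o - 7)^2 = o^2 - 14*o + 49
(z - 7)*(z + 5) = z^2 - 2*z - 35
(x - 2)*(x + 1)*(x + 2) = x^3 + x^2 - 4*x - 4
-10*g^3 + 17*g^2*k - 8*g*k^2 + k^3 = (-5*g + k)*(-2*g + k)*(-g + k)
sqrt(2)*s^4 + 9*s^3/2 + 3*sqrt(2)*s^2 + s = s*(s + sqrt(2))^2*(sqrt(2)*s + 1/2)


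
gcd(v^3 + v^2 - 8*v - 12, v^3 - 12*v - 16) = v^2 + 4*v + 4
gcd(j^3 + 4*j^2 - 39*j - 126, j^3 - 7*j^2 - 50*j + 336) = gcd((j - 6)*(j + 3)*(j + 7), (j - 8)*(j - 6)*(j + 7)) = j^2 + j - 42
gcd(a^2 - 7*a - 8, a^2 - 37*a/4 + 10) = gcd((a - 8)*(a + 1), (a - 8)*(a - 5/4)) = a - 8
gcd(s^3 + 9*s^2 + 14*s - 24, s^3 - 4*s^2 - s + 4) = s - 1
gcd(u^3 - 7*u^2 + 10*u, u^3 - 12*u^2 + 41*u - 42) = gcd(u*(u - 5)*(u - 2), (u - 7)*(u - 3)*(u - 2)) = u - 2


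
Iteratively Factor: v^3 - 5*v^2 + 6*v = (v - 2)*(v^2 - 3*v) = (v - 3)*(v - 2)*(v)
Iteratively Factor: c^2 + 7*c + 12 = (c + 4)*(c + 3)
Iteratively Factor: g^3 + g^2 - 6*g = (g - 2)*(g^2 + 3*g) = (g - 2)*(g + 3)*(g)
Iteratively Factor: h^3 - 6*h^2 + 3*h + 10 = (h + 1)*(h^2 - 7*h + 10) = (h - 5)*(h + 1)*(h - 2)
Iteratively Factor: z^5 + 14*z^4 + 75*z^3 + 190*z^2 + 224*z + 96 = (z + 2)*(z^4 + 12*z^3 + 51*z^2 + 88*z + 48) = (z + 2)*(z + 4)*(z^3 + 8*z^2 + 19*z + 12) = (z + 2)*(z + 3)*(z + 4)*(z^2 + 5*z + 4) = (z + 2)*(z + 3)*(z + 4)^2*(z + 1)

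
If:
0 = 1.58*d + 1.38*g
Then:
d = -0.873417721518987*g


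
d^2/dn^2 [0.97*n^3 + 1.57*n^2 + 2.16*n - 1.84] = 5.82*n + 3.14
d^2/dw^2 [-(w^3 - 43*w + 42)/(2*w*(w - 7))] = 6*(-w^3 - 21*w^2 + 147*w - 343)/(w^3*(w^3 - 21*w^2 + 147*w - 343))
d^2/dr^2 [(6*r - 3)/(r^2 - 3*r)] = 6*(2*r^3 - 3*r^2 + 9*r - 9)/(r^3*(r^3 - 9*r^2 + 27*r - 27))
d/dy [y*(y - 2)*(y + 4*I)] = 3*y^2 + y*(-4 + 8*I) - 8*I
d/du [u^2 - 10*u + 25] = 2*u - 10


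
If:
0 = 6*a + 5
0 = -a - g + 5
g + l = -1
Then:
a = -5/6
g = 35/6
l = -41/6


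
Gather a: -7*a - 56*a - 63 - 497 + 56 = -63*a - 504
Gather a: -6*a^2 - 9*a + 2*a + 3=-6*a^2 - 7*a + 3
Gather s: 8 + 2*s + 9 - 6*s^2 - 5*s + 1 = -6*s^2 - 3*s + 18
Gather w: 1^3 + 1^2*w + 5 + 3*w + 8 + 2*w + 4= 6*w + 18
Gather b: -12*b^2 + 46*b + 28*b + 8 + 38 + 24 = -12*b^2 + 74*b + 70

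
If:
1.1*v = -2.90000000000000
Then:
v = -2.64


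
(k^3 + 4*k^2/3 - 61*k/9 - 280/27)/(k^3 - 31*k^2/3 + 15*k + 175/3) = (k^2 - k/3 - 56/9)/(k^2 - 12*k + 35)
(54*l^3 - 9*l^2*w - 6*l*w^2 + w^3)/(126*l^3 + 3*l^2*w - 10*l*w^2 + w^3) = (-3*l + w)/(-7*l + w)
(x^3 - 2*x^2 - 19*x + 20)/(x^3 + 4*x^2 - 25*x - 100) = (x - 1)/(x + 5)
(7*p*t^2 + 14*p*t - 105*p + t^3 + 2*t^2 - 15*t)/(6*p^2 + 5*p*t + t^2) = (7*p*t^2 + 14*p*t - 105*p + t^3 + 2*t^2 - 15*t)/(6*p^2 + 5*p*t + t^2)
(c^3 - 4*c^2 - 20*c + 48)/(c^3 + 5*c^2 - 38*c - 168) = (c - 2)/(c + 7)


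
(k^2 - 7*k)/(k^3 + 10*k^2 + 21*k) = (k - 7)/(k^2 + 10*k + 21)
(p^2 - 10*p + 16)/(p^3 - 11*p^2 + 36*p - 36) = (p - 8)/(p^2 - 9*p + 18)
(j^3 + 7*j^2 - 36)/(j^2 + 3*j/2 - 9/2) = 2*(j^2 + 4*j - 12)/(2*j - 3)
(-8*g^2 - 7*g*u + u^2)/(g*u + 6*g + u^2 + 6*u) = (-8*g + u)/(u + 6)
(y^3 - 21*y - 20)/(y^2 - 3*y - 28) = (y^2 - 4*y - 5)/(y - 7)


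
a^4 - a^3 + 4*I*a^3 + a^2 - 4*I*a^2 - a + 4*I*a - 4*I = (a - 1)*(a - I)*(a + I)*(a + 4*I)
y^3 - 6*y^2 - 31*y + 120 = (y - 8)*(y - 3)*(y + 5)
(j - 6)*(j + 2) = j^2 - 4*j - 12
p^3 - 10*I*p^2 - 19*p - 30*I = (p - 6*I)*(p - 5*I)*(p + I)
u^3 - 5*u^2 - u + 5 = (u - 5)*(u - 1)*(u + 1)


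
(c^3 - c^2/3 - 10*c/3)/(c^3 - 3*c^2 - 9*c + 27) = c*(3*c^2 - c - 10)/(3*(c^3 - 3*c^2 - 9*c + 27))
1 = 1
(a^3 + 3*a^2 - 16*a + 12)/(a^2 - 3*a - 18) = (-a^3 - 3*a^2 + 16*a - 12)/(-a^2 + 3*a + 18)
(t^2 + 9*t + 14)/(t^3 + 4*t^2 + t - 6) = (t + 7)/(t^2 + 2*t - 3)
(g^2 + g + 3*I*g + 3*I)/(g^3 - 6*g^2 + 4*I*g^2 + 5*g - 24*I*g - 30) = (g^2 + g*(1 + 3*I) + 3*I)/(g^3 + g^2*(-6 + 4*I) + g*(5 - 24*I) - 30)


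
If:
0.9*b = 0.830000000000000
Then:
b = 0.92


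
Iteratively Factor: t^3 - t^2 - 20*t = (t)*(t^2 - t - 20) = t*(t - 5)*(t + 4)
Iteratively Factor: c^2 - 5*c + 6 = (c - 3)*(c - 2)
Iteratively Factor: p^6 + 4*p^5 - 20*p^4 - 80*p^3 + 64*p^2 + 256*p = (p)*(p^5 + 4*p^4 - 20*p^3 - 80*p^2 + 64*p + 256) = p*(p + 4)*(p^4 - 20*p^2 + 64) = p*(p + 4)^2*(p^3 - 4*p^2 - 4*p + 16) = p*(p + 2)*(p + 4)^2*(p^2 - 6*p + 8) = p*(p - 2)*(p + 2)*(p + 4)^2*(p - 4)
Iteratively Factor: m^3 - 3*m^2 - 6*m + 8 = (m - 4)*(m^2 + m - 2) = (m - 4)*(m - 1)*(m + 2)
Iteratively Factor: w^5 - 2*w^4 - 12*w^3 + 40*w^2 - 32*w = (w - 2)*(w^4 - 12*w^2 + 16*w) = (w - 2)*(w + 4)*(w^3 - 4*w^2 + 4*w) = w*(w - 2)*(w + 4)*(w^2 - 4*w + 4) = w*(w - 2)^2*(w + 4)*(w - 2)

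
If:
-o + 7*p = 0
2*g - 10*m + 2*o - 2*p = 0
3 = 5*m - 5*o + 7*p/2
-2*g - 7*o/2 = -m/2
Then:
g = 1434/1447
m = 150/1447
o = -798/1447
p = -114/1447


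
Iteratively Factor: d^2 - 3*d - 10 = (d - 5)*(d + 2)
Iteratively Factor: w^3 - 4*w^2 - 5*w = (w + 1)*(w^2 - 5*w) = w*(w + 1)*(w - 5)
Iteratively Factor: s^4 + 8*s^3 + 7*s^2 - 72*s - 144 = (s + 4)*(s^3 + 4*s^2 - 9*s - 36) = (s + 3)*(s + 4)*(s^2 + s - 12) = (s + 3)*(s + 4)^2*(s - 3)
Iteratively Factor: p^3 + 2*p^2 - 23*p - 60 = (p - 5)*(p^2 + 7*p + 12) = (p - 5)*(p + 4)*(p + 3)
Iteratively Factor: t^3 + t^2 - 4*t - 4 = (t - 2)*(t^2 + 3*t + 2) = (t - 2)*(t + 2)*(t + 1)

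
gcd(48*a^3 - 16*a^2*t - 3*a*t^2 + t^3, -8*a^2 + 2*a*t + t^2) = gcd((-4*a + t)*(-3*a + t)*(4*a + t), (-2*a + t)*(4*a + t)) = 4*a + t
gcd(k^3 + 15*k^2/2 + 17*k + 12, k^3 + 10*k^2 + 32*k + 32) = k^2 + 6*k + 8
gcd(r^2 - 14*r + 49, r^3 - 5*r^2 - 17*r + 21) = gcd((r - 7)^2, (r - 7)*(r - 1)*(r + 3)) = r - 7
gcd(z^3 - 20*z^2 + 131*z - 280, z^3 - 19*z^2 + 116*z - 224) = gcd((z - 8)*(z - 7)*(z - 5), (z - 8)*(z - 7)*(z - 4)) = z^2 - 15*z + 56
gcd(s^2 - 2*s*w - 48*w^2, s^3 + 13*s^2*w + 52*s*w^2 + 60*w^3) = s + 6*w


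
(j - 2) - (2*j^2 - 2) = -2*j^2 + j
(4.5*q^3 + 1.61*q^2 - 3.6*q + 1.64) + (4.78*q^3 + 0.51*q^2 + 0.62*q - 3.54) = 9.28*q^3 + 2.12*q^2 - 2.98*q - 1.9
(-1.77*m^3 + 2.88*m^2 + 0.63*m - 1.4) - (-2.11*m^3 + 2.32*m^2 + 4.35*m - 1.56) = 0.34*m^3 + 0.56*m^2 - 3.72*m + 0.16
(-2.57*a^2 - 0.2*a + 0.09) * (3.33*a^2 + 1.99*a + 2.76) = -8.5581*a^4 - 5.7803*a^3 - 7.1915*a^2 - 0.3729*a + 0.2484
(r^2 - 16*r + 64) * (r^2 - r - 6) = r^4 - 17*r^3 + 74*r^2 + 32*r - 384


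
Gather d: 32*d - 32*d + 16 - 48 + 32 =0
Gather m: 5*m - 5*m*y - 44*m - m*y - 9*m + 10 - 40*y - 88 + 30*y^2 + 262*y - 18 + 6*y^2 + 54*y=m*(-6*y - 48) + 36*y^2 + 276*y - 96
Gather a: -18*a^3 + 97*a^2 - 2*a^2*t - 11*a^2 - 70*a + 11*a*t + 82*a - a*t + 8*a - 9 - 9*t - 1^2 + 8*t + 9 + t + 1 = -18*a^3 + a^2*(86 - 2*t) + a*(10*t + 20)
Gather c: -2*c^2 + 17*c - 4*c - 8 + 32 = -2*c^2 + 13*c + 24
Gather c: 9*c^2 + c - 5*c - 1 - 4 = 9*c^2 - 4*c - 5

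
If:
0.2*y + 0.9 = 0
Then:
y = -4.50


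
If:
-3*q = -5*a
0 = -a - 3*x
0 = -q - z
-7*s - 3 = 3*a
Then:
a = -3*z/5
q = -z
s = 9*z/35 - 3/7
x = z/5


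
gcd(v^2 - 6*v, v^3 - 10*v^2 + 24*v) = v^2 - 6*v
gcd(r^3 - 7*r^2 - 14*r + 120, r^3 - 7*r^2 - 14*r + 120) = r^3 - 7*r^2 - 14*r + 120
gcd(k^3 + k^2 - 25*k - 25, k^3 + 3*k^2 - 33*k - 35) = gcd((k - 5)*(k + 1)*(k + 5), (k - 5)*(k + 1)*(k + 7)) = k^2 - 4*k - 5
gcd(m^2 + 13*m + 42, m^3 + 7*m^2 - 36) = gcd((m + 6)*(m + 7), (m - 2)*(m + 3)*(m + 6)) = m + 6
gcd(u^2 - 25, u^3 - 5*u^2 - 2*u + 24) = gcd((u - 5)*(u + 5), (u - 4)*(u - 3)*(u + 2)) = 1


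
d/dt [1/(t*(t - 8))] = 2*(4 - t)/(t^2*(t^2 - 16*t + 64))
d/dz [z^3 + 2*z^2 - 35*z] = 3*z^2 + 4*z - 35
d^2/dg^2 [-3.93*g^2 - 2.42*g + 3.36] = -7.86000000000000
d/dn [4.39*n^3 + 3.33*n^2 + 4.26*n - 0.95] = 13.17*n^2 + 6.66*n + 4.26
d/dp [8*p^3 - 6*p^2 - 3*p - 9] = 24*p^2 - 12*p - 3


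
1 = 1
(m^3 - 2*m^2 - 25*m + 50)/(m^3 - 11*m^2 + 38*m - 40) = (m + 5)/(m - 4)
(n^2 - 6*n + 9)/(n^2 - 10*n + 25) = (n^2 - 6*n + 9)/(n^2 - 10*n + 25)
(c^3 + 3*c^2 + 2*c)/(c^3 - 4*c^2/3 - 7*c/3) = 3*(c + 2)/(3*c - 7)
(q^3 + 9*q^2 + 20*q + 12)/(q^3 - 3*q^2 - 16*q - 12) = (q + 6)/(q - 6)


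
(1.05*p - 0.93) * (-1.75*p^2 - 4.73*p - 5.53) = -1.8375*p^3 - 3.339*p^2 - 1.4076*p + 5.1429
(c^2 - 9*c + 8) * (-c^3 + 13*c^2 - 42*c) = -c^5 + 22*c^4 - 167*c^3 + 482*c^2 - 336*c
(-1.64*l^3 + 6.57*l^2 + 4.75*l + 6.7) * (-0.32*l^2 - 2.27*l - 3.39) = 0.5248*l^5 + 1.6204*l^4 - 10.8743*l^3 - 35.1988*l^2 - 31.3115*l - 22.713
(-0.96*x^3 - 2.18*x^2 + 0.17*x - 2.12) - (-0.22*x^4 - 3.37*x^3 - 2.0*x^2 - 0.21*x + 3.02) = 0.22*x^4 + 2.41*x^3 - 0.18*x^2 + 0.38*x - 5.14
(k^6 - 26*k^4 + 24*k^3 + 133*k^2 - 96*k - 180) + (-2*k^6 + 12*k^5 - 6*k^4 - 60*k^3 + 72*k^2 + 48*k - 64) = -k^6 + 12*k^5 - 32*k^4 - 36*k^3 + 205*k^2 - 48*k - 244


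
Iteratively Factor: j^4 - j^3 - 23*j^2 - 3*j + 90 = (j + 3)*(j^3 - 4*j^2 - 11*j + 30) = (j - 5)*(j + 3)*(j^2 + j - 6) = (j - 5)*(j + 3)^2*(j - 2)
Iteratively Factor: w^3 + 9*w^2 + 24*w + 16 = (w + 1)*(w^2 + 8*w + 16) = (w + 1)*(w + 4)*(w + 4)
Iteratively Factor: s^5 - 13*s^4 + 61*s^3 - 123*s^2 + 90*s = (s)*(s^4 - 13*s^3 + 61*s^2 - 123*s + 90) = s*(s - 5)*(s^3 - 8*s^2 + 21*s - 18) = s*(s - 5)*(s - 3)*(s^2 - 5*s + 6) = s*(s - 5)*(s - 3)*(s - 2)*(s - 3)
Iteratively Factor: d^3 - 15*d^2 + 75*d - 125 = (d - 5)*(d^2 - 10*d + 25) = (d - 5)^2*(d - 5)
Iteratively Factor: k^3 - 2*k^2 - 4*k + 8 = (k - 2)*(k^2 - 4) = (k - 2)*(k + 2)*(k - 2)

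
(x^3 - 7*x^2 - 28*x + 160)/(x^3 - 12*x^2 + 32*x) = (x + 5)/x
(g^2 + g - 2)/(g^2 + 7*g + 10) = (g - 1)/(g + 5)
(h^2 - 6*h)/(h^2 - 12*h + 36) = h/(h - 6)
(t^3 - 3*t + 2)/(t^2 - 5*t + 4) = (t^2 + t - 2)/(t - 4)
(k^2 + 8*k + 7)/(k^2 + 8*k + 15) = (k^2 + 8*k + 7)/(k^2 + 8*k + 15)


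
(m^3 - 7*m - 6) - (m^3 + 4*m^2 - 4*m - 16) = -4*m^2 - 3*m + 10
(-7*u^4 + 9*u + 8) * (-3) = 21*u^4 - 27*u - 24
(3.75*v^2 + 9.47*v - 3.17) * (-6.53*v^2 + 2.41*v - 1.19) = -24.4875*v^4 - 52.8016*v^3 + 39.0603*v^2 - 18.909*v + 3.7723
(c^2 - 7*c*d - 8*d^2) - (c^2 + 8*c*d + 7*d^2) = -15*c*d - 15*d^2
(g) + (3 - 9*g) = 3 - 8*g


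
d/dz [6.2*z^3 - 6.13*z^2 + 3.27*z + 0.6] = 18.6*z^2 - 12.26*z + 3.27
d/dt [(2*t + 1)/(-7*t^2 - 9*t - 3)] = (14*t^2 + 14*t + 3)/(49*t^4 + 126*t^3 + 123*t^2 + 54*t + 9)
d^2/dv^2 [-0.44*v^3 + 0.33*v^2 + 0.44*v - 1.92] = 0.66 - 2.64*v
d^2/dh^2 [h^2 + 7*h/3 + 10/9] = 2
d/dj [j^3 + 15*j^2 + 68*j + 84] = 3*j^2 + 30*j + 68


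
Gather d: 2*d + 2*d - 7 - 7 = 4*d - 14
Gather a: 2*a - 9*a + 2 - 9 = -7*a - 7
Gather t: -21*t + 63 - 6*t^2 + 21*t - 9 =54 - 6*t^2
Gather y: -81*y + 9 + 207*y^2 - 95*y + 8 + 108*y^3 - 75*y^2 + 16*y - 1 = 108*y^3 + 132*y^2 - 160*y + 16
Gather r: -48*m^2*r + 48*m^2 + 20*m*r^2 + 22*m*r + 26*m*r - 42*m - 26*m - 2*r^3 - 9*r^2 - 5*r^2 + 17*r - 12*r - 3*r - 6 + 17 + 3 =48*m^2 - 68*m - 2*r^3 + r^2*(20*m - 14) + r*(-48*m^2 + 48*m + 2) + 14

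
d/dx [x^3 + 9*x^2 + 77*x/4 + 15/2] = 3*x^2 + 18*x + 77/4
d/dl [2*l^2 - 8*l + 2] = 4*l - 8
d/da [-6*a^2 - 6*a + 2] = -12*a - 6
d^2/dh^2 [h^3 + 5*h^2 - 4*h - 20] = 6*h + 10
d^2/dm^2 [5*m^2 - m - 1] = 10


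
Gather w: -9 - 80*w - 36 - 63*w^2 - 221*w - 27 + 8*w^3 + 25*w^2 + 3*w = 8*w^3 - 38*w^2 - 298*w - 72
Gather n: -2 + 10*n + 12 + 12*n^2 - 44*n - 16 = 12*n^2 - 34*n - 6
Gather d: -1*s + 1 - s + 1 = 2 - 2*s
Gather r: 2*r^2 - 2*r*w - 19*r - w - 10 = 2*r^2 + r*(-2*w - 19) - w - 10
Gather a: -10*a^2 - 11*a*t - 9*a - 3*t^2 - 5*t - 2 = -10*a^2 + a*(-11*t - 9) - 3*t^2 - 5*t - 2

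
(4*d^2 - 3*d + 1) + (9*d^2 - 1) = 13*d^2 - 3*d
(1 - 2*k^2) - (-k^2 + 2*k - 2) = -k^2 - 2*k + 3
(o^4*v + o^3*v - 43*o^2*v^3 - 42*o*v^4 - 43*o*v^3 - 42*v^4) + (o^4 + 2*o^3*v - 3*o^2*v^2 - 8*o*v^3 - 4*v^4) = o^4*v + o^4 + 3*o^3*v - 43*o^2*v^3 - 3*o^2*v^2 - 42*o*v^4 - 51*o*v^3 - 46*v^4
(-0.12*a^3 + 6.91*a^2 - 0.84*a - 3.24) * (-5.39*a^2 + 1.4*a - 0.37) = 0.6468*a^5 - 37.4129*a^4 + 14.246*a^3 + 13.7309*a^2 - 4.2252*a + 1.1988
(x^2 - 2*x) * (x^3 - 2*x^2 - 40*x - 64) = x^5 - 4*x^4 - 36*x^3 + 16*x^2 + 128*x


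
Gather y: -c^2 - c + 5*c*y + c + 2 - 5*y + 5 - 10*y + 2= -c^2 + y*(5*c - 15) + 9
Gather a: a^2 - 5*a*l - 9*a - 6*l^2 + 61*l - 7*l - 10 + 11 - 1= a^2 + a*(-5*l - 9) - 6*l^2 + 54*l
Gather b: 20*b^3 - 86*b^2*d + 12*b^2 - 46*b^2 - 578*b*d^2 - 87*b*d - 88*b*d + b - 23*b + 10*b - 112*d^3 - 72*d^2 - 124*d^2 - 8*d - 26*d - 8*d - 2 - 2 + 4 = 20*b^3 + b^2*(-86*d - 34) + b*(-578*d^2 - 175*d - 12) - 112*d^3 - 196*d^2 - 42*d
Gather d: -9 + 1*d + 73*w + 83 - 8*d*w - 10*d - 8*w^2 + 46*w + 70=d*(-8*w - 9) - 8*w^2 + 119*w + 144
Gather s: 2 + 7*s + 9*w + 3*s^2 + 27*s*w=3*s^2 + s*(27*w + 7) + 9*w + 2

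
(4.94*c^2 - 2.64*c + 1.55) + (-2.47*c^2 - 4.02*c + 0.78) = 2.47*c^2 - 6.66*c + 2.33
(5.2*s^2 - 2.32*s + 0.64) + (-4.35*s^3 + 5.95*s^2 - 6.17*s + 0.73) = -4.35*s^3 + 11.15*s^2 - 8.49*s + 1.37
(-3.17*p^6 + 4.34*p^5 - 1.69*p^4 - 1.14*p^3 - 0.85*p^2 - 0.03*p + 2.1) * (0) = 0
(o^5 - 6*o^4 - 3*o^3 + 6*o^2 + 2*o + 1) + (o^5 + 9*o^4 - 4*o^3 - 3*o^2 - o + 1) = 2*o^5 + 3*o^4 - 7*o^3 + 3*o^2 + o + 2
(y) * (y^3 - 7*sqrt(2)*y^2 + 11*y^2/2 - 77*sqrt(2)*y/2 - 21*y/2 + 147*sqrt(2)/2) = y^4 - 7*sqrt(2)*y^3 + 11*y^3/2 - 77*sqrt(2)*y^2/2 - 21*y^2/2 + 147*sqrt(2)*y/2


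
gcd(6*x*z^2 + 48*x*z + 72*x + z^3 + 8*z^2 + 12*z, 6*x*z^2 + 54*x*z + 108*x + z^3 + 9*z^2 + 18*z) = 6*x*z + 36*x + z^2 + 6*z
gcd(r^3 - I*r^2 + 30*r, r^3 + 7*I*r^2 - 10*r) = r^2 + 5*I*r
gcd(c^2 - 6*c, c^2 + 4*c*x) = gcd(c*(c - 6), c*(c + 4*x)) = c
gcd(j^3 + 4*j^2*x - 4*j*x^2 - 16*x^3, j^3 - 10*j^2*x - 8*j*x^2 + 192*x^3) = j + 4*x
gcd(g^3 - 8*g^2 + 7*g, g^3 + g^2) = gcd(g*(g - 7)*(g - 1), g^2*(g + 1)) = g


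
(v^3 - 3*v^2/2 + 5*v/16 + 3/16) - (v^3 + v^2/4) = -7*v^2/4 + 5*v/16 + 3/16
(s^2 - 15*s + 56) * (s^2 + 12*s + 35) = s^4 - 3*s^3 - 89*s^2 + 147*s + 1960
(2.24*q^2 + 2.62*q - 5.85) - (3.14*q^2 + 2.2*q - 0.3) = -0.9*q^2 + 0.42*q - 5.55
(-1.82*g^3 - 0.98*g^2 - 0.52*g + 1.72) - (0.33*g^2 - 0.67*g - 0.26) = -1.82*g^3 - 1.31*g^2 + 0.15*g + 1.98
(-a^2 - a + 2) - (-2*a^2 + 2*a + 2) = a^2 - 3*a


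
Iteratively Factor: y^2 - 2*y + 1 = (y - 1)*(y - 1)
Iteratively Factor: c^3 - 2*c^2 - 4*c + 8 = (c - 2)*(c^2 - 4) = (c - 2)^2*(c + 2)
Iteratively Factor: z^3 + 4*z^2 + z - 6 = (z - 1)*(z^2 + 5*z + 6) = (z - 1)*(z + 2)*(z + 3)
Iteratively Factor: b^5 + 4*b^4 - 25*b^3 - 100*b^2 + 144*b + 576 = (b + 4)*(b^4 - 25*b^2 + 144) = (b + 3)*(b + 4)*(b^3 - 3*b^2 - 16*b + 48) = (b + 3)*(b + 4)^2*(b^2 - 7*b + 12) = (b - 4)*(b + 3)*(b + 4)^2*(b - 3)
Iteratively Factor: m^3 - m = (m + 1)*(m^2 - m) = (m - 1)*(m + 1)*(m)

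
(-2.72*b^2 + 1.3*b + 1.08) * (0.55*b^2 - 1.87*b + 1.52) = -1.496*b^4 + 5.8014*b^3 - 5.9714*b^2 - 0.0435999999999999*b + 1.6416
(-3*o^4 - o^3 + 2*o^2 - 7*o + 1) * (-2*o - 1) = 6*o^5 + 5*o^4 - 3*o^3 + 12*o^2 + 5*o - 1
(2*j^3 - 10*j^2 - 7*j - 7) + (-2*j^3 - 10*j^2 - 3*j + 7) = -20*j^2 - 10*j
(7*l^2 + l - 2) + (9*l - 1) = 7*l^2 + 10*l - 3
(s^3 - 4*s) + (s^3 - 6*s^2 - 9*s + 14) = 2*s^3 - 6*s^2 - 13*s + 14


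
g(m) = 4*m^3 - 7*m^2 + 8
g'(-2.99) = 149.14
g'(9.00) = 846.00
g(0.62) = 6.26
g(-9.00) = -3475.00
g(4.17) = 176.32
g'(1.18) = 0.19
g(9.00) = 2357.00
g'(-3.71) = 217.11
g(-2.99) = -161.50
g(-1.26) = -11.11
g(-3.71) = -292.61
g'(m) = 12*m^2 - 14*m = 2*m*(6*m - 7)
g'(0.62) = -4.07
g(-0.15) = 7.83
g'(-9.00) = 1098.00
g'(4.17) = 150.29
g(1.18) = 4.83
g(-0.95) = -1.75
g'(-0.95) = 24.13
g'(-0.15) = 2.37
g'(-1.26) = 36.69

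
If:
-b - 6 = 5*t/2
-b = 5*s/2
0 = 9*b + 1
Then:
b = -1/9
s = 2/45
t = -106/45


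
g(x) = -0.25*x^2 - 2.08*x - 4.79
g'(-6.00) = 0.92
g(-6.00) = -1.31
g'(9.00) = -6.58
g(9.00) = -43.76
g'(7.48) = -5.82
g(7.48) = -34.34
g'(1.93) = -3.04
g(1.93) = -9.74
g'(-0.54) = -1.81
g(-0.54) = -3.74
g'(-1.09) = -1.54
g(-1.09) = -2.82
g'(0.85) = -2.50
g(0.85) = -6.74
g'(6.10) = -5.13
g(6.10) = -26.78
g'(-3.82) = -0.17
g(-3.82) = -0.49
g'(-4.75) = 0.30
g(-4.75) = -0.55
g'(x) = -0.5*x - 2.08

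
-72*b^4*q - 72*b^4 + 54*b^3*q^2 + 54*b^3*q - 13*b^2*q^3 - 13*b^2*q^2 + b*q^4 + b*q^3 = (-6*b + q)*(-4*b + q)*(-3*b + q)*(b*q + b)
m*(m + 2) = m^2 + 2*m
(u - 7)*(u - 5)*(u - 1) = u^3 - 13*u^2 + 47*u - 35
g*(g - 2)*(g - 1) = g^3 - 3*g^2 + 2*g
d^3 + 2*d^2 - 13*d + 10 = (d - 2)*(d - 1)*(d + 5)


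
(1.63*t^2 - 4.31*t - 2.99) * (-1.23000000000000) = -2.0049*t^2 + 5.3013*t + 3.6777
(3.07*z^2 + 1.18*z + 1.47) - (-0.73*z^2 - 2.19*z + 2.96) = 3.8*z^2 + 3.37*z - 1.49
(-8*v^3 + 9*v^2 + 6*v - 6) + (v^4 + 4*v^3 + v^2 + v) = v^4 - 4*v^3 + 10*v^2 + 7*v - 6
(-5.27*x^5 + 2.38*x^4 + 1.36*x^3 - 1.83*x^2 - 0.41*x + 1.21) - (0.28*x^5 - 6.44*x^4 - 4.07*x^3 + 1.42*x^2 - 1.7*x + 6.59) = -5.55*x^5 + 8.82*x^4 + 5.43*x^3 - 3.25*x^2 + 1.29*x - 5.38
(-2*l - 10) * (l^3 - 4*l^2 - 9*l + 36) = -2*l^4 - 2*l^3 + 58*l^2 + 18*l - 360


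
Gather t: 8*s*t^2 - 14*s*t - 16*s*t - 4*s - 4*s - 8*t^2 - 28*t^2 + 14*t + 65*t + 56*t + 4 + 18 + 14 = -8*s + t^2*(8*s - 36) + t*(135 - 30*s) + 36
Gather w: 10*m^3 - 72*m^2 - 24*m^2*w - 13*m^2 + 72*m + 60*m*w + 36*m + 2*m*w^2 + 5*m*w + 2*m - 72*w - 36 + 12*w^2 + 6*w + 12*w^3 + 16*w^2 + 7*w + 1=10*m^3 - 85*m^2 + 110*m + 12*w^3 + w^2*(2*m + 28) + w*(-24*m^2 + 65*m - 59) - 35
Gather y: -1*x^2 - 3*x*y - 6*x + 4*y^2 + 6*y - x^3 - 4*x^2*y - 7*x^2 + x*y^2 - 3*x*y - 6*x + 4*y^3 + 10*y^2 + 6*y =-x^3 - 8*x^2 - 12*x + 4*y^3 + y^2*(x + 14) + y*(-4*x^2 - 6*x + 12)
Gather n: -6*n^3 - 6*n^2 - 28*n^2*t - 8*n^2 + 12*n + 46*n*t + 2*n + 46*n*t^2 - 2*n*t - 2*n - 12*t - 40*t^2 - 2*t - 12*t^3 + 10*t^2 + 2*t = -6*n^3 + n^2*(-28*t - 14) + n*(46*t^2 + 44*t + 12) - 12*t^3 - 30*t^2 - 12*t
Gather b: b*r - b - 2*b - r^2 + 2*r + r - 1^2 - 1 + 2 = b*(r - 3) - r^2 + 3*r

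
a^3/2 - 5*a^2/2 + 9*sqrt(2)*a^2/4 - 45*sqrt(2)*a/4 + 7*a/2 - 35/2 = (a/2 + sqrt(2)/2)*(a - 5)*(a + 7*sqrt(2)/2)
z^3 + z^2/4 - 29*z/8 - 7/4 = (z - 2)*(z + 1/2)*(z + 7/4)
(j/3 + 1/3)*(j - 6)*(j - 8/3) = j^3/3 - 23*j^2/9 + 22*j/9 + 16/3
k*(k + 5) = k^2 + 5*k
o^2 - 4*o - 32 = (o - 8)*(o + 4)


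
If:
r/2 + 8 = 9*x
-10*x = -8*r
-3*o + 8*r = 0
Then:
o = 640/201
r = 80/67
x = 64/67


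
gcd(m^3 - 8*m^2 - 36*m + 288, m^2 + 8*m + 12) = m + 6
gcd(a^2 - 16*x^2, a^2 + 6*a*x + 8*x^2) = a + 4*x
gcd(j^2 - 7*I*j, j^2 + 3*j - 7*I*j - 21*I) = j - 7*I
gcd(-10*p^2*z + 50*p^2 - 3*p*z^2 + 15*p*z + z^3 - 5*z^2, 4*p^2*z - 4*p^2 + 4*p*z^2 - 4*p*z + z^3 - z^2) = 2*p + z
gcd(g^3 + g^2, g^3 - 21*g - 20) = g + 1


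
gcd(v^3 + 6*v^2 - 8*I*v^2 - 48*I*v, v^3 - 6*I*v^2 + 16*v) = v^2 - 8*I*v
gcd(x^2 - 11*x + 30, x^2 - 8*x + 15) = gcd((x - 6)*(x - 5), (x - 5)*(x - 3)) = x - 5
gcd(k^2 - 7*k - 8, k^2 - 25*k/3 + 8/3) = k - 8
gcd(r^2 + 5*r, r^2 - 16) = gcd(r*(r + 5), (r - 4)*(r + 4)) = 1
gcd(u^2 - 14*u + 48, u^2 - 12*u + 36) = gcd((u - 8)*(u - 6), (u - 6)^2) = u - 6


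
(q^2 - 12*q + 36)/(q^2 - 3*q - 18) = (q - 6)/(q + 3)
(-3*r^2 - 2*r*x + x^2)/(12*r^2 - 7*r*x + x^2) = (r + x)/(-4*r + x)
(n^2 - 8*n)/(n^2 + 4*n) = (n - 8)/(n + 4)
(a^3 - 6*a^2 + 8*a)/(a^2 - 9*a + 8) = a*(a^2 - 6*a + 8)/(a^2 - 9*a + 8)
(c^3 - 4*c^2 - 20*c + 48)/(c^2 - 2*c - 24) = c - 2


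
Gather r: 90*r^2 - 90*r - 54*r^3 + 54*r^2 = -54*r^3 + 144*r^2 - 90*r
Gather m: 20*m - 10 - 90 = 20*m - 100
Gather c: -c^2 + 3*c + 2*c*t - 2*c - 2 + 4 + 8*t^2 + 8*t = -c^2 + c*(2*t + 1) + 8*t^2 + 8*t + 2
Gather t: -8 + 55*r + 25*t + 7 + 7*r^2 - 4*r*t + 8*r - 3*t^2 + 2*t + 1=7*r^2 + 63*r - 3*t^2 + t*(27 - 4*r)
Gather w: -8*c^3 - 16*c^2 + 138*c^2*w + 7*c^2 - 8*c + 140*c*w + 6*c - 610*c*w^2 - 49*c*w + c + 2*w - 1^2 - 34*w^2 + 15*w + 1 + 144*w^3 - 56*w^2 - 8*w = -8*c^3 - 9*c^2 - c + 144*w^3 + w^2*(-610*c - 90) + w*(138*c^2 + 91*c + 9)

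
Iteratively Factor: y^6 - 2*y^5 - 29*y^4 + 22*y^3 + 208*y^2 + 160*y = (y + 1)*(y^5 - 3*y^4 - 26*y^3 + 48*y^2 + 160*y) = (y - 5)*(y + 1)*(y^4 + 2*y^3 - 16*y^2 - 32*y) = (y - 5)*(y - 4)*(y + 1)*(y^3 + 6*y^2 + 8*y) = (y - 5)*(y - 4)*(y + 1)*(y + 4)*(y^2 + 2*y) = y*(y - 5)*(y - 4)*(y + 1)*(y + 4)*(y + 2)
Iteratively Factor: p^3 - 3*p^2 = (p)*(p^2 - 3*p) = p*(p - 3)*(p)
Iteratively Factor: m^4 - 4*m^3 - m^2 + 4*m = (m)*(m^3 - 4*m^2 - m + 4) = m*(m - 1)*(m^2 - 3*m - 4) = m*(m - 4)*(m - 1)*(m + 1)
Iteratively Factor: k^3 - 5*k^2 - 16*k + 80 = (k - 4)*(k^2 - k - 20) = (k - 4)*(k + 4)*(k - 5)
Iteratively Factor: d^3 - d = (d + 1)*(d^2 - d) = (d - 1)*(d + 1)*(d)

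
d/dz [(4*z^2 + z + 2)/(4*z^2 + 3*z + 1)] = (8*z^2 - 8*z - 5)/(16*z^4 + 24*z^3 + 17*z^2 + 6*z + 1)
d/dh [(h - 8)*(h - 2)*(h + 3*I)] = 3*h^2 + h*(-20 + 6*I) + 16 - 30*I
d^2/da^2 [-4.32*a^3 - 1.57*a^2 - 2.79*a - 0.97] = -25.92*a - 3.14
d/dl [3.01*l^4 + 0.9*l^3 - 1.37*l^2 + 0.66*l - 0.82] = 12.04*l^3 + 2.7*l^2 - 2.74*l + 0.66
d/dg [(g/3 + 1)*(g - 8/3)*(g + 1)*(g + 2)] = 4*g^3/3 + 10*g^2/3 - 10*g/3 - 70/9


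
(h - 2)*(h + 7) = h^2 + 5*h - 14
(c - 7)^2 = c^2 - 14*c + 49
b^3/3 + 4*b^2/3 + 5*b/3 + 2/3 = (b/3 + 1/3)*(b + 1)*(b + 2)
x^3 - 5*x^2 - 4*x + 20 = (x - 5)*(x - 2)*(x + 2)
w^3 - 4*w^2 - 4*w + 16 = (w - 4)*(w - 2)*(w + 2)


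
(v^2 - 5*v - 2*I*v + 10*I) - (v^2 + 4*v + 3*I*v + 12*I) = -9*v - 5*I*v - 2*I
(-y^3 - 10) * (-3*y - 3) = 3*y^4 + 3*y^3 + 30*y + 30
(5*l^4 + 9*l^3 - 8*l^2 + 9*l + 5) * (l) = 5*l^5 + 9*l^4 - 8*l^3 + 9*l^2 + 5*l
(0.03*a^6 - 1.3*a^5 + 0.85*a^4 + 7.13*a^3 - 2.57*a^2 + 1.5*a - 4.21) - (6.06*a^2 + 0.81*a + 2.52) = 0.03*a^6 - 1.3*a^5 + 0.85*a^4 + 7.13*a^3 - 8.63*a^2 + 0.69*a - 6.73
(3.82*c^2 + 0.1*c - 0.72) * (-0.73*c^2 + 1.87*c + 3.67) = -2.7886*c^4 + 7.0704*c^3 + 14.732*c^2 - 0.9794*c - 2.6424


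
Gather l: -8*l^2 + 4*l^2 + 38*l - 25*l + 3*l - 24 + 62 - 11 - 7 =-4*l^2 + 16*l + 20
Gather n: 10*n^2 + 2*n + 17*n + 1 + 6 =10*n^2 + 19*n + 7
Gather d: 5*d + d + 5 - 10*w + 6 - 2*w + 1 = 6*d - 12*w + 12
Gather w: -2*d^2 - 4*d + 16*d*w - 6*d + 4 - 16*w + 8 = -2*d^2 - 10*d + w*(16*d - 16) + 12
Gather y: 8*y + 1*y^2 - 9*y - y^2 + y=0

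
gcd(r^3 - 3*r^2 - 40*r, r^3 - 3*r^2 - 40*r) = r^3 - 3*r^2 - 40*r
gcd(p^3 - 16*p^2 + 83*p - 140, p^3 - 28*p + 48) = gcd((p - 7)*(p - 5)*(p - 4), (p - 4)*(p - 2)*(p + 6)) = p - 4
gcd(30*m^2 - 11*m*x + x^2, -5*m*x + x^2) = -5*m + x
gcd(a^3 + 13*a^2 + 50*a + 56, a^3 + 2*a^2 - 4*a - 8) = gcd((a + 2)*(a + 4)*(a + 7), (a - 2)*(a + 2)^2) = a + 2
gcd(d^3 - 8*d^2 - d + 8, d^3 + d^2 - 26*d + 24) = d - 1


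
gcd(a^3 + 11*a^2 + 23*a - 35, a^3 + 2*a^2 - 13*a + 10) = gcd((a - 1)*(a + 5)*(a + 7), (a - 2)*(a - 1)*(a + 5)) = a^2 + 4*a - 5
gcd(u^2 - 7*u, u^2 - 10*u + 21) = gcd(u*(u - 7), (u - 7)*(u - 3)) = u - 7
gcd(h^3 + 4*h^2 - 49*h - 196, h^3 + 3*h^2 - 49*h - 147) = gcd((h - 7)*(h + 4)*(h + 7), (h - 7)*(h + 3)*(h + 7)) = h^2 - 49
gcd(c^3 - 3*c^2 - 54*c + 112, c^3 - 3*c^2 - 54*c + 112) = c^3 - 3*c^2 - 54*c + 112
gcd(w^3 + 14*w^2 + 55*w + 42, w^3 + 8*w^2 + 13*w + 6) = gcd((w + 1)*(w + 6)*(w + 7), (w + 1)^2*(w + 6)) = w^2 + 7*w + 6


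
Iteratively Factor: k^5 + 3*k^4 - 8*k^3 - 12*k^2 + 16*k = (k)*(k^4 + 3*k^3 - 8*k^2 - 12*k + 16) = k*(k - 1)*(k^3 + 4*k^2 - 4*k - 16) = k*(k - 2)*(k - 1)*(k^2 + 6*k + 8) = k*(k - 2)*(k - 1)*(k + 2)*(k + 4)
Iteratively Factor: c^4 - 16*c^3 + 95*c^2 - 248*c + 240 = (c - 4)*(c^3 - 12*c^2 + 47*c - 60) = (c - 5)*(c - 4)*(c^2 - 7*c + 12) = (c - 5)*(c - 4)*(c - 3)*(c - 4)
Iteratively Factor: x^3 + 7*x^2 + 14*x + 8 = (x + 4)*(x^2 + 3*x + 2) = (x + 2)*(x + 4)*(x + 1)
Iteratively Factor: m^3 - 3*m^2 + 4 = (m + 1)*(m^2 - 4*m + 4) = (m - 2)*(m + 1)*(m - 2)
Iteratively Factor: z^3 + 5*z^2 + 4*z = (z + 1)*(z^2 + 4*z) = (z + 1)*(z + 4)*(z)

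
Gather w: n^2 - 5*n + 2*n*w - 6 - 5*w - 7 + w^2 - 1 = n^2 - 5*n + w^2 + w*(2*n - 5) - 14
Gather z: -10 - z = -z - 10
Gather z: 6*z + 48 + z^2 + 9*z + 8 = z^2 + 15*z + 56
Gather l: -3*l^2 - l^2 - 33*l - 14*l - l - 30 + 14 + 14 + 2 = -4*l^2 - 48*l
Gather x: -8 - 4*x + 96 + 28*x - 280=24*x - 192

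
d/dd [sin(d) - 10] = cos(d)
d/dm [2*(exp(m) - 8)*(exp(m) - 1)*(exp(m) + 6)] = (6*exp(2*m) - 12*exp(m) - 92)*exp(m)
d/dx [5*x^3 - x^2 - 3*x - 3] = 15*x^2 - 2*x - 3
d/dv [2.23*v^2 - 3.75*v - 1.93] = 4.46*v - 3.75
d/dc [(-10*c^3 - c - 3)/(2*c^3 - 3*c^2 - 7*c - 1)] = (30*c^4 + 144*c^3 + 45*c^2 - 18*c - 20)/(4*c^6 - 12*c^5 - 19*c^4 + 38*c^3 + 55*c^2 + 14*c + 1)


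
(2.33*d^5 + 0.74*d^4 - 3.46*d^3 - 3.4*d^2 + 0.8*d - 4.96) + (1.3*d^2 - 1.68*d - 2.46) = 2.33*d^5 + 0.74*d^4 - 3.46*d^3 - 2.1*d^2 - 0.88*d - 7.42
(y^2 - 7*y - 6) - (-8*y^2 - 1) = 9*y^2 - 7*y - 5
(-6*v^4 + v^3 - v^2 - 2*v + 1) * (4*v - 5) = -24*v^5 + 34*v^4 - 9*v^3 - 3*v^2 + 14*v - 5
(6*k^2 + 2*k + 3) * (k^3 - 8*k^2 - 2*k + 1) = 6*k^5 - 46*k^4 - 25*k^3 - 22*k^2 - 4*k + 3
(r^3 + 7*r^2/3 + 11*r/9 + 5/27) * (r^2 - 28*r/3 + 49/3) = r^5 - 7*r^4 - 38*r^3/9 + 242*r^2/9 + 1477*r/81 + 245/81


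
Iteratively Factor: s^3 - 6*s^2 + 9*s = (s)*(s^2 - 6*s + 9) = s*(s - 3)*(s - 3)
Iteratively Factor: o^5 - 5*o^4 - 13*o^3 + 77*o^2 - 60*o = (o)*(o^4 - 5*o^3 - 13*o^2 + 77*o - 60) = o*(o - 5)*(o^3 - 13*o + 12) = o*(o - 5)*(o - 3)*(o^2 + 3*o - 4) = o*(o - 5)*(o - 3)*(o - 1)*(o + 4)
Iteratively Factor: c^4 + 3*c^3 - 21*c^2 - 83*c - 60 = (c + 1)*(c^3 + 2*c^2 - 23*c - 60) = (c + 1)*(c + 4)*(c^2 - 2*c - 15) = (c + 1)*(c + 3)*(c + 4)*(c - 5)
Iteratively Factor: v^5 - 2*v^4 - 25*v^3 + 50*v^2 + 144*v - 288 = (v - 4)*(v^4 + 2*v^3 - 17*v^2 - 18*v + 72) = (v - 4)*(v + 3)*(v^3 - v^2 - 14*v + 24) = (v - 4)*(v + 3)*(v + 4)*(v^2 - 5*v + 6) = (v - 4)*(v - 2)*(v + 3)*(v + 4)*(v - 3)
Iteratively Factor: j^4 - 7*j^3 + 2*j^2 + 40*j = (j)*(j^3 - 7*j^2 + 2*j + 40) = j*(j - 5)*(j^2 - 2*j - 8) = j*(j - 5)*(j + 2)*(j - 4)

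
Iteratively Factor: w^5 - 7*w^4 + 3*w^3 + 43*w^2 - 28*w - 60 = (w - 2)*(w^4 - 5*w^3 - 7*w^2 + 29*w + 30) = (w - 5)*(w - 2)*(w^3 - 7*w - 6) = (w - 5)*(w - 2)*(w + 1)*(w^2 - w - 6) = (w - 5)*(w - 2)*(w + 1)*(w + 2)*(w - 3)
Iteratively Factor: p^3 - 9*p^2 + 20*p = (p - 4)*(p^2 - 5*p) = p*(p - 4)*(p - 5)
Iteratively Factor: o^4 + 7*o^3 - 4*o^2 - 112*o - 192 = (o + 4)*(o^3 + 3*o^2 - 16*o - 48) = (o + 3)*(o + 4)*(o^2 - 16) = (o + 3)*(o + 4)^2*(o - 4)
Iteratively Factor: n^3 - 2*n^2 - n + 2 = (n + 1)*(n^2 - 3*n + 2) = (n - 2)*(n + 1)*(n - 1)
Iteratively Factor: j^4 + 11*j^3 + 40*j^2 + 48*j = (j)*(j^3 + 11*j^2 + 40*j + 48) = j*(j + 4)*(j^2 + 7*j + 12) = j*(j + 4)^2*(j + 3)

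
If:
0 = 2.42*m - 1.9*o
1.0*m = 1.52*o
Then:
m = 0.00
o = 0.00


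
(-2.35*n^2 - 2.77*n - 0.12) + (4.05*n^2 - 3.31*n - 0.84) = 1.7*n^2 - 6.08*n - 0.96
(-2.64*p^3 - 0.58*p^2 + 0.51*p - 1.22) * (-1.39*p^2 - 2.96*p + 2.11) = 3.6696*p^5 + 8.6206*p^4 - 4.5625*p^3 - 1.0376*p^2 + 4.6873*p - 2.5742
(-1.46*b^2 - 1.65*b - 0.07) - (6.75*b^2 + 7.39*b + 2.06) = -8.21*b^2 - 9.04*b - 2.13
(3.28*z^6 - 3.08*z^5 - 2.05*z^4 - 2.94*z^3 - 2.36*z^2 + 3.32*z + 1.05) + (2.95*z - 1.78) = 3.28*z^6 - 3.08*z^5 - 2.05*z^4 - 2.94*z^3 - 2.36*z^2 + 6.27*z - 0.73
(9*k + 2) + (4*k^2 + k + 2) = 4*k^2 + 10*k + 4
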